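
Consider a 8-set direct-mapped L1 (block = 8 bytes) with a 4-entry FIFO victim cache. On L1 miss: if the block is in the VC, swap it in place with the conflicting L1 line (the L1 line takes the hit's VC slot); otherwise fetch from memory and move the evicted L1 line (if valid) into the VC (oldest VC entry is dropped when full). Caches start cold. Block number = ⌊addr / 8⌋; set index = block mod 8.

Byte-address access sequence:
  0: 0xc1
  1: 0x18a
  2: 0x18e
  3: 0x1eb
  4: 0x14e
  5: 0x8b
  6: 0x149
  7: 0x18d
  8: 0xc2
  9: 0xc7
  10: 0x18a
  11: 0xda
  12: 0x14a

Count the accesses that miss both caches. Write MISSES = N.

#0 0xc1→b24/s0 MISS; vc=[]
#1 0x18a→b49/s1 MISS; vc=[]
#2 0x18e→b49/s1 L1-HIT; vc=[]
#3 0x1eb→b61/s5 MISS; vc=[]
#4 0x14e→b41/s1 MISS; vc=[49]
#5 0x8b→b17/s1 MISS; vc=[49,41]
#6 0x149→b41/s1 VC-HIT; vc=[49,17]
#7 0x18d→b49/s1 VC-HIT; vc=[41,17]
#8 0xc2→b24/s0 L1-HIT; vc=[41,17]
#9 0xc7→b24/s0 L1-HIT; vc=[41,17]
#10 0x18a→b49/s1 L1-HIT; vc=[41,17]
#11 0xda→b27/s3 MISS; vc=[41,17]
#12 0x14a→b41/s1 VC-HIT; vc=[49,17]

MISSES = 6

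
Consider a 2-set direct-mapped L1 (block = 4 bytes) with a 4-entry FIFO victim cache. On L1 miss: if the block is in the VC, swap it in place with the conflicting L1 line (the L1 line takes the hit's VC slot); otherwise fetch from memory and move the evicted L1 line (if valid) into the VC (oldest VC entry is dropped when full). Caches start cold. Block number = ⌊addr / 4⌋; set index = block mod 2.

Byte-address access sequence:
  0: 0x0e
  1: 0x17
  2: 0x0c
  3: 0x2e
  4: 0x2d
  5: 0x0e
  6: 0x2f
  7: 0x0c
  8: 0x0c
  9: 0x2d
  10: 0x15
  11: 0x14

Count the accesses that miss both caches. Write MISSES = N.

0: 0xe (blk 3, set 1) → MISS  vc=[]
1: 0x17 (blk 5, set 1) → MISS  vc=[3]
2: 0xc (blk 3, set 1) → VC-HIT  vc=[5]
3: 0x2e (blk 11, set 1) → MISS  vc=[5, 3]
4: 0x2d (blk 11, set 1) → L1-HIT  vc=[5, 3]
5: 0xe (blk 3, set 1) → VC-HIT  vc=[5, 11]
6: 0x2f (blk 11, set 1) → VC-HIT  vc=[5, 3]
7: 0xc (blk 3, set 1) → VC-HIT  vc=[5, 11]
8: 0xc (blk 3, set 1) → L1-HIT  vc=[5, 11]
9: 0x2d (blk 11, set 1) → VC-HIT  vc=[5, 3]
10: 0x15 (blk 5, set 1) → VC-HIT  vc=[11, 3]
11: 0x14 (blk 5, set 1) → L1-HIT  vc=[11, 3]

MISSES = 3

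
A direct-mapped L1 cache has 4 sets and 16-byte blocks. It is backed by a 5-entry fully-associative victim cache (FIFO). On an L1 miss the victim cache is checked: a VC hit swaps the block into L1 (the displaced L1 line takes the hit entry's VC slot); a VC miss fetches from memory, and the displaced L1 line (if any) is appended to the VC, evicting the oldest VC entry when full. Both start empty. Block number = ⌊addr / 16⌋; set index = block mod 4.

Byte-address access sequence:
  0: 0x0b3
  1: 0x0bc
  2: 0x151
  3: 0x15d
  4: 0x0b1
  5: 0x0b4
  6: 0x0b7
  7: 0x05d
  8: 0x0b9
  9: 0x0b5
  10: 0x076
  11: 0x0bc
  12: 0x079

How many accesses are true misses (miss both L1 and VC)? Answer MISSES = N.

0: 0xb3 (blk 11, set 3) → MISS  vc=[]
1: 0xbc (blk 11, set 3) → L1-HIT  vc=[]
2: 0x151 (blk 21, set 1) → MISS  vc=[]
3: 0x15d (blk 21, set 1) → L1-HIT  vc=[]
4: 0xb1 (blk 11, set 3) → L1-HIT  vc=[]
5: 0xb4 (blk 11, set 3) → L1-HIT  vc=[]
6: 0xb7 (blk 11, set 3) → L1-HIT  vc=[]
7: 0x5d (blk 5, set 1) → MISS  vc=[21]
8: 0xb9 (blk 11, set 3) → L1-HIT  vc=[21]
9: 0xb5 (blk 11, set 3) → L1-HIT  vc=[21]
10: 0x76 (blk 7, set 3) → MISS  vc=[21, 11]
11: 0xbc (blk 11, set 3) → VC-HIT  vc=[21, 7]
12: 0x79 (blk 7, set 3) → VC-HIT  vc=[21, 11]

MISSES = 4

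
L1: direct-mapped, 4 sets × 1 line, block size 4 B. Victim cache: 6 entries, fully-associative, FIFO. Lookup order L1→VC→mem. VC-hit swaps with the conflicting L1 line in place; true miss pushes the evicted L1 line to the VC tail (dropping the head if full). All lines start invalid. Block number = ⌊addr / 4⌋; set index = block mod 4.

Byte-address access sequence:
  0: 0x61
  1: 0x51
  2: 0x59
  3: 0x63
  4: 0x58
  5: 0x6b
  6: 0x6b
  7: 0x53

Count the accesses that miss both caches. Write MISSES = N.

MISSES = 4

  [0] addr=0x61 blk=24 s=0: MISS | VC []
  [1] addr=0x51 blk=20 s=0: MISS | VC [24]
  [2] addr=0x59 blk=22 s=2: MISS | VC [24]
  [3] addr=0x63 blk=24 s=0: VC-HIT | VC [20]
  [4] addr=0x58 blk=22 s=2: L1-HIT | VC [20]
  [5] addr=0x6b blk=26 s=2: MISS | VC [20, 22]
  [6] addr=0x6b blk=26 s=2: L1-HIT | VC [20, 22]
  [7] addr=0x53 blk=20 s=0: VC-HIT | VC [24, 22]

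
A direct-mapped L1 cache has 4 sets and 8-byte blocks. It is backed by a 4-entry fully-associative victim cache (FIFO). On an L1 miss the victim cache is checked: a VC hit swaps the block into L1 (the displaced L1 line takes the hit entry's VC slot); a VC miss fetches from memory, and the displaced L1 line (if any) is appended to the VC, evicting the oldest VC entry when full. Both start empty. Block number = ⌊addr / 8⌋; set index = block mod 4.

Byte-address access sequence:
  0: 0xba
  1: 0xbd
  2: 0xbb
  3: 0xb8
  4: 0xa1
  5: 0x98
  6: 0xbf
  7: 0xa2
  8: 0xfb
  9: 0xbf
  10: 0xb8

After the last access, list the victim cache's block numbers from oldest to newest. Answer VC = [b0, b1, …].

VC = [19, 31]

  [0] addr=0xba blk=23 s=3: MISS | VC []
  [1] addr=0xbd blk=23 s=3: L1-HIT | VC []
  [2] addr=0xbb blk=23 s=3: L1-HIT | VC []
  [3] addr=0xb8 blk=23 s=3: L1-HIT | VC []
  [4] addr=0xa1 blk=20 s=0: MISS | VC []
  [5] addr=0x98 blk=19 s=3: MISS | VC [23]
  [6] addr=0xbf blk=23 s=3: VC-HIT | VC [19]
  [7] addr=0xa2 blk=20 s=0: L1-HIT | VC [19]
  [8] addr=0xfb blk=31 s=3: MISS | VC [19, 23]
  [9] addr=0xbf blk=23 s=3: VC-HIT | VC [19, 31]
  [10] addr=0xb8 blk=23 s=3: L1-HIT | VC [19, 31]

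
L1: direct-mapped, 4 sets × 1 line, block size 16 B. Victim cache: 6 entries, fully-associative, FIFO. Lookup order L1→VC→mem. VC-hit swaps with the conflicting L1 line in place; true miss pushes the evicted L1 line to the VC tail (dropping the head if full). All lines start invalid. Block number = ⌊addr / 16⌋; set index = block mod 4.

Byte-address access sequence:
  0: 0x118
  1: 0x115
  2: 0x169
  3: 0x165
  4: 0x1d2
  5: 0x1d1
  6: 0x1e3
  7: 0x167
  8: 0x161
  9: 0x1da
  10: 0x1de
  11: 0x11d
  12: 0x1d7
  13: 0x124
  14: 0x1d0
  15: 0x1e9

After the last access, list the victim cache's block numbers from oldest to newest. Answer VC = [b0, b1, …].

  [0] addr=0x118 blk=17 s=1: MISS | VC []
  [1] addr=0x115 blk=17 s=1: L1-HIT | VC []
  [2] addr=0x169 blk=22 s=2: MISS | VC []
  [3] addr=0x165 blk=22 s=2: L1-HIT | VC []
  [4] addr=0x1d2 blk=29 s=1: MISS | VC [17]
  [5] addr=0x1d1 blk=29 s=1: L1-HIT | VC [17]
  [6] addr=0x1e3 blk=30 s=2: MISS | VC [17, 22]
  [7] addr=0x167 blk=22 s=2: VC-HIT | VC [17, 30]
  [8] addr=0x161 blk=22 s=2: L1-HIT | VC [17, 30]
  [9] addr=0x1da blk=29 s=1: L1-HIT | VC [17, 30]
  [10] addr=0x1de blk=29 s=1: L1-HIT | VC [17, 30]
  [11] addr=0x11d blk=17 s=1: VC-HIT | VC [29, 30]
  [12] addr=0x1d7 blk=29 s=1: VC-HIT | VC [17, 30]
  [13] addr=0x124 blk=18 s=2: MISS | VC [17, 30, 22]
  [14] addr=0x1d0 blk=29 s=1: L1-HIT | VC [17, 30, 22]
  [15] addr=0x1e9 blk=30 s=2: VC-HIT | VC [17, 18, 22]

VC = [17, 18, 22]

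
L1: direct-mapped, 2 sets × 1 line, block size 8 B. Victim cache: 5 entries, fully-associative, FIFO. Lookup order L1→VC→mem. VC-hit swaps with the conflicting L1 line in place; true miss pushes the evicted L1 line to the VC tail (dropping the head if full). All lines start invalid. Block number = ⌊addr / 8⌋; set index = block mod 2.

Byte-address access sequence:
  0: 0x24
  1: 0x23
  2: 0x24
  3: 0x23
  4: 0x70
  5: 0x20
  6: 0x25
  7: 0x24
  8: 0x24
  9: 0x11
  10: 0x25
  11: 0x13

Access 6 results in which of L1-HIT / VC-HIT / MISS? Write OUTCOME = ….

#0 0x24→b4/s0 MISS; vc=[]
#1 0x23→b4/s0 L1-HIT; vc=[]
#2 0x24→b4/s0 L1-HIT; vc=[]
#3 0x23→b4/s0 L1-HIT; vc=[]
#4 0x70→b14/s0 MISS; vc=[4]
#5 0x20→b4/s0 VC-HIT; vc=[14]
#6 0x25→b4/s0 L1-HIT; vc=[14]
#7 0x24→b4/s0 L1-HIT; vc=[14]
#8 0x24→b4/s0 L1-HIT; vc=[14]
#9 0x11→b2/s0 MISS; vc=[14,4]
#10 0x25→b4/s0 VC-HIT; vc=[14,2]
#11 0x13→b2/s0 VC-HIT; vc=[14,4]

OUTCOME = L1-HIT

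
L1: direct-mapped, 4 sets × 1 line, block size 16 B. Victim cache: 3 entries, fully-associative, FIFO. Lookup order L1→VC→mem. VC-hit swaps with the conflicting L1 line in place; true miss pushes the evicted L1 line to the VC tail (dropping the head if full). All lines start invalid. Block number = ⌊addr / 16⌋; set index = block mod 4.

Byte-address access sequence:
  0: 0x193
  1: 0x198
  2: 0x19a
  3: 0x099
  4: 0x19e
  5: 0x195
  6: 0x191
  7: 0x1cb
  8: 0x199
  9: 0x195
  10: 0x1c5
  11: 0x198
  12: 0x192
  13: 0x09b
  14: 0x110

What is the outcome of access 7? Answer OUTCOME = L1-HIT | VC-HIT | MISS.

OUTCOME = MISS

0: 0x193 (blk 25, set 1) → MISS  vc=[]
1: 0x198 (blk 25, set 1) → L1-HIT  vc=[]
2: 0x19a (blk 25, set 1) → L1-HIT  vc=[]
3: 0x99 (blk 9, set 1) → MISS  vc=[25]
4: 0x19e (blk 25, set 1) → VC-HIT  vc=[9]
5: 0x195 (blk 25, set 1) → L1-HIT  vc=[9]
6: 0x191 (blk 25, set 1) → L1-HIT  vc=[9]
7: 0x1cb (blk 28, set 0) → MISS  vc=[9]
8: 0x199 (blk 25, set 1) → L1-HIT  vc=[9]
9: 0x195 (blk 25, set 1) → L1-HIT  vc=[9]
10: 0x1c5 (blk 28, set 0) → L1-HIT  vc=[9]
11: 0x198 (blk 25, set 1) → L1-HIT  vc=[9]
12: 0x192 (blk 25, set 1) → L1-HIT  vc=[9]
13: 0x9b (blk 9, set 1) → VC-HIT  vc=[25]
14: 0x110 (blk 17, set 1) → MISS  vc=[25, 9]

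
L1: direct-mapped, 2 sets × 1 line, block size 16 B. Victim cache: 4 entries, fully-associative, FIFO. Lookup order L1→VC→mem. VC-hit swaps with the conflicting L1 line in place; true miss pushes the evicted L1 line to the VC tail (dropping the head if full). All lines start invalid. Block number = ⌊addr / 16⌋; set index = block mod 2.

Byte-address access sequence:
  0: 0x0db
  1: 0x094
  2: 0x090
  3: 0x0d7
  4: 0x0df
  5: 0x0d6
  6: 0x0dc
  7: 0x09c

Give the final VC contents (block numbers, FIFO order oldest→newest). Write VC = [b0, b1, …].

VC = [13]

#0 0xdb→b13/s1 MISS; vc=[]
#1 0x94→b9/s1 MISS; vc=[13]
#2 0x90→b9/s1 L1-HIT; vc=[13]
#3 0xd7→b13/s1 VC-HIT; vc=[9]
#4 0xdf→b13/s1 L1-HIT; vc=[9]
#5 0xd6→b13/s1 L1-HIT; vc=[9]
#6 0xdc→b13/s1 L1-HIT; vc=[9]
#7 0x9c→b9/s1 VC-HIT; vc=[13]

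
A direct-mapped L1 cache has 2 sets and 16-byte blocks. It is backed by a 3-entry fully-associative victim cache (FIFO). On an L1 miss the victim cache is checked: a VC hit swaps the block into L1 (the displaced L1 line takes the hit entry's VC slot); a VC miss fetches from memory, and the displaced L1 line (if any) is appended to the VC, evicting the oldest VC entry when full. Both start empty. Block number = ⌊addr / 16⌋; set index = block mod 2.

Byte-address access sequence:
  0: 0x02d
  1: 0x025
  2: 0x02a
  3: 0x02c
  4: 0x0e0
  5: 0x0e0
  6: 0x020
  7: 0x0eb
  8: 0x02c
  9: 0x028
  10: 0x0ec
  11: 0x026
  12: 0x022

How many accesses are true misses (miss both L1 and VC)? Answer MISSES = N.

MISSES = 2

#0 0x2d→b2/s0 MISS; vc=[]
#1 0x25→b2/s0 L1-HIT; vc=[]
#2 0x2a→b2/s0 L1-HIT; vc=[]
#3 0x2c→b2/s0 L1-HIT; vc=[]
#4 0xe0→b14/s0 MISS; vc=[2]
#5 0xe0→b14/s0 L1-HIT; vc=[2]
#6 0x20→b2/s0 VC-HIT; vc=[14]
#7 0xeb→b14/s0 VC-HIT; vc=[2]
#8 0x2c→b2/s0 VC-HIT; vc=[14]
#9 0x28→b2/s0 L1-HIT; vc=[14]
#10 0xec→b14/s0 VC-HIT; vc=[2]
#11 0x26→b2/s0 VC-HIT; vc=[14]
#12 0x22→b2/s0 L1-HIT; vc=[14]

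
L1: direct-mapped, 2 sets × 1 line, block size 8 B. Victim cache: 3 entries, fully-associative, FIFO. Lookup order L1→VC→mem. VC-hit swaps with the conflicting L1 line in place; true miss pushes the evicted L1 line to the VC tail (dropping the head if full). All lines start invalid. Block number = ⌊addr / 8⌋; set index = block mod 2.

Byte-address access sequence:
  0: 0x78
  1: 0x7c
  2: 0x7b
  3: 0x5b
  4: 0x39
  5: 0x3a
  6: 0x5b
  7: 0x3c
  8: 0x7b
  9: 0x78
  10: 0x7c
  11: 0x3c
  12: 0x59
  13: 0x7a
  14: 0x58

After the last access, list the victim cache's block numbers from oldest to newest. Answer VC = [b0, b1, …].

VC = [15, 7]

0: 0x78 (blk 15, set 1) → MISS  vc=[]
1: 0x7c (blk 15, set 1) → L1-HIT  vc=[]
2: 0x7b (blk 15, set 1) → L1-HIT  vc=[]
3: 0x5b (blk 11, set 1) → MISS  vc=[15]
4: 0x39 (blk 7, set 1) → MISS  vc=[15, 11]
5: 0x3a (blk 7, set 1) → L1-HIT  vc=[15, 11]
6: 0x5b (blk 11, set 1) → VC-HIT  vc=[15, 7]
7: 0x3c (blk 7, set 1) → VC-HIT  vc=[15, 11]
8: 0x7b (blk 15, set 1) → VC-HIT  vc=[7, 11]
9: 0x78 (blk 15, set 1) → L1-HIT  vc=[7, 11]
10: 0x7c (blk 15, set 1) → L1-HIT  vc=[7, 11]
11: 0x3c (blk 7, set 1) → VC-HIT  vc=[15, 11]
12: 0x59 (blk 11, set 1) → VC-HIT  vc=[15, 7]
13: 0x7a (blk 15, set 1) → VC-HIT  vc=[11, 7]
14: 0x58 (blk 11, set 1) → VC-HIT  vc=[15, 7]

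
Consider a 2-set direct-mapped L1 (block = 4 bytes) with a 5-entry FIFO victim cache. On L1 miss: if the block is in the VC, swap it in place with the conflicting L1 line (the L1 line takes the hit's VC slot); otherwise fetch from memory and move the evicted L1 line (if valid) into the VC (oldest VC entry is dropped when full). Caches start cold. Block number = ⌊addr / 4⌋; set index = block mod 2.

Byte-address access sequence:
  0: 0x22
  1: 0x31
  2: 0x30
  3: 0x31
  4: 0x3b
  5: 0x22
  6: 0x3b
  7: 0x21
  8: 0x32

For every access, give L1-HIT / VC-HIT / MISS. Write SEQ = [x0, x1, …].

SEQ = [MISS, MISS, L1-HIT, L1-HIT, MISS, VC-HIT, VC-HIT, VC-HIT, VC-HIT]

0: 0x22 (blk 8, set 0) → MISS  vc=[]
1: 0x31 (blk 12, set 0) → MISS  vc=[8]
2: 0x30 (blk 12, set 0) → L1-HIT  vc=[8]
3: 0x31 (blk 12, set 0) → L1-HIT  vc=[8]
4: 0x3b (blk 14, set 0) → MISS  vc=[8, 12]
5: 0x22 (blk 8, set 0) → VC-HIT  vc=[14, 12]
6: 0x3b (blk 14, set 0) → VC-HIT  vc=[8, 12]
7: 0x21 (blk 8, set 0) → VC-HIT  vc=[14, 12]
8: 0x32 (blk 12, set 0) → VC-HIT  vc=[14, 8]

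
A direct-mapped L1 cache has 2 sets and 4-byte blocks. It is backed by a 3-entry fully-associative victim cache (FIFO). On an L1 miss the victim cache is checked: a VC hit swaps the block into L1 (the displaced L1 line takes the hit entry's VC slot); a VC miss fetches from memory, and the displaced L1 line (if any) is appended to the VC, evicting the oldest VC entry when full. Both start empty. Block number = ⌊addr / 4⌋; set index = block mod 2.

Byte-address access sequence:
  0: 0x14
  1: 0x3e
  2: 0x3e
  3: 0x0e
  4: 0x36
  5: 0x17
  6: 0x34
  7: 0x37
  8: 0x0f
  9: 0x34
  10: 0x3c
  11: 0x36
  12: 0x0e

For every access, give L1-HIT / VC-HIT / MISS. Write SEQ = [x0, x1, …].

SEQ = [MISS, MISS, L1-HIT, MISS, MISS, VC-HIT, VC-HIT, L1-HIT, VC-HIT, VC-HIT, VC-HIT, VC-HIT, VC-HIT]

#0 0x14→b5/s1 MISS; vc=[]
#1 0x3e→b15/s1 MISS; vc=[5]
#2 0x3e→b15/s1 L1-HIT; vc=[5]
#3 0xe→b3/s1 MISS; vc=[5,15]
#4 0x36→b13/s1 MISS; vc=[5,15,3]
#5 0x17→b5/s1 VC-HIT; vc=[13,15,3]
#6 0x34→b13/s1 VC-HIT; vc=[5,15,3]
#7 0x37→b13/s1 L1-HIT; vc=[5,15,3]
#8 0xf→b3/s1 VC-HIT; vc=[5,15,13]
#9 0x34→b13/s1 VC-HIT; vc=[5,15,3]
#10 0x3c→b15/s1 VC-HIT; vc=[5,13,3]
#11 0x36→b13/s1 VC-HIT; vc=[5,15,3]
#12 0xe→b3/s1 VC-HIT; vc=[5,15,13]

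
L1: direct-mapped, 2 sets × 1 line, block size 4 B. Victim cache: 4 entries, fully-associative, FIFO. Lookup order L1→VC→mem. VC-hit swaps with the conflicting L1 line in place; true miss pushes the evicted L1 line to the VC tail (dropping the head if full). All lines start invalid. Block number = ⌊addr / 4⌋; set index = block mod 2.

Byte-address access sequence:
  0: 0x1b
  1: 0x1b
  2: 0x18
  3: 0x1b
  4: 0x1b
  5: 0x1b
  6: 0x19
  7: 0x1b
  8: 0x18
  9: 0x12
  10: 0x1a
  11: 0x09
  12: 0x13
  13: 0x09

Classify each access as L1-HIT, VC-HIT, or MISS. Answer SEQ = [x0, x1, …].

SEQ = [MISS, L1-HIT, L1-HIT, L1-HIT, L1-HIT, L1-HIT, L1-HIT, L1-HIT, L1-HIT, MISS, VC-HIT, MISS, VC-HIT, VC-HIT]

  [0] addr=0x1b blk=6 s=0: MISS | VC []
  [1] addr=0x1b blk=6 s=0: L1-HIT | VC []
  [2] addr=0x18 blk=6 s=0: L1-HIT | VC []
  [3] addr=0x1b blk=6 s=0: L1-HIT | VC []
  [4] addr=0x1b blk=6 s=0: L1-HIT | VC []
  [5] addr=0x1b blk=6 s=0: L1-HIT | VC []
  [6] addr=0x19 blk=6 s=0: L1-HIT | VC []
  [7] addr=0x1b blk=6 s=0: L1-HIT | VC []
  [8] addr=0x18 blk=6 s=0: L1-HIT | VC []
  [9] addr=0x12 blk=4 s=0: MISS | VC [6]
  [10] addr=0x1a blk=6 s=0: VC-HIT | VC [4]
  [11] addr=0x9 blk=2 s=0: MISS | VC [4, 6]
  [12] addr=0x13 blk=4 s=0: VC-HIT | VC [2, 6]
  [13] addr=0x9 blk=2 s=0: VC-HIT | VC [4, 6]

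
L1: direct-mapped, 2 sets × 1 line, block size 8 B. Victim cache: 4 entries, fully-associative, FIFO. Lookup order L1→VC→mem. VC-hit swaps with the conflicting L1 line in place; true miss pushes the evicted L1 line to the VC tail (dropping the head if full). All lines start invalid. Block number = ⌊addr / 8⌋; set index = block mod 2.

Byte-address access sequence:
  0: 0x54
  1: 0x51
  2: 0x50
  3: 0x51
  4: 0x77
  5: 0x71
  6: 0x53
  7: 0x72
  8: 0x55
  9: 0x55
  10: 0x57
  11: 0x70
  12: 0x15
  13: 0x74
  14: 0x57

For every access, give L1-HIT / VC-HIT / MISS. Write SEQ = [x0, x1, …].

SEQ = [MISS, L1-HIT, L1-HIT, L1-HIT, MISS, L1-HIT, VC-HIT, VC-HIT, VC-HIT, L1-HIT, L1-HIT, VC-HIT, MISS, VC-HIT, VC-HIT]

#0 0x54→b10/s0 MISS; vc=[]
#1 0x51→b10/s0 L1-HIT; vc=[]
#2 0x50→b10/s0 L1-HIT; vc=[]
#3 0x51→b10/s0 L1-HIT; vc=[]
#4 0x77→b14/s0 MISS; vc=[10]
#5 0x71→b14/s0 L1-HIT; vc=[10]
#6 0x53→b10/s0 VC-HIT; vc=[14]
#7 0x72→b14/s0 VC-HIT; vc=[10]
#8 0x55→b10/s0 VC-HIT; vc=[14]
#9 0x55→b10/s0 L1-HIT; vc=[14]
#10 0x57→b10/s0 L1-HIT; vc=[14]
#11 0x70→b14/s0 VC-HIT; vc=[10]
#12 0x15→b2/s0 MISS; vc=[10,14]
#13 0x74→b14/s0 VC-HIT; vc=[10,2]
#14 0x57→b10/s0 VC-HIT; vc=[14,2]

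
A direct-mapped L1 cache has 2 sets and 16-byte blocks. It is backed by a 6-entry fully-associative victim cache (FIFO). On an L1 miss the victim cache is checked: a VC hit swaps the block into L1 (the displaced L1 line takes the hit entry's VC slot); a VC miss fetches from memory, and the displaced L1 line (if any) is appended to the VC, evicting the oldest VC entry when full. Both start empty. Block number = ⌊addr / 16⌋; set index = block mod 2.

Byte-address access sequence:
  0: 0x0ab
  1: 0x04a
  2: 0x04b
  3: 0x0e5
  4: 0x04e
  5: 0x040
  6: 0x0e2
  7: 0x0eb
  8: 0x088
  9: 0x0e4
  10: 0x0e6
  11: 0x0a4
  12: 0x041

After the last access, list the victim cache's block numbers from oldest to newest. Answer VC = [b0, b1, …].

0: 0xab (blk 10, set 0) → MISS  vc=[]
1: 0x4a (blk 4, set 0) → MISS  vc=[10]
2: 0x4b (blk 4, set 0) → L1-HIT  vc=[10]
3: 0xe5 (blk 14, set 0) → MISS  vc=[10, 4]
4: 0x4e (blk 4, set 0) → VC-HIT  vc=[10, 14]
5: 0x40 (blk 4, set 0) → L1-HIT  vc=[10, 14]
6: 0xe2 (blk 14, set 0) → VC-HIT  vc=[10, 4]
7: 0xeb (blk 14, set 0) → L1-HIT  vc=[10, 4]
8: 0x88 (blk 8, set 0) → MISS  vc=[10, 4, 14]
9: 0xe4 (blk 14, set 0) → VC-HIT  vc=[10, 4, 8]
10: 0xe6 (blk 14, set 0) → L1-HIT  vc=[10, 4, 8]
11: 0xa4 (blk 10, set 0) → VC-HIT  vc=[14, 4, 8]
12: 0x41 (blk 4, set 0) → VC-HIT  vc=[14, 10, 8]

VC = [14, 10, 8]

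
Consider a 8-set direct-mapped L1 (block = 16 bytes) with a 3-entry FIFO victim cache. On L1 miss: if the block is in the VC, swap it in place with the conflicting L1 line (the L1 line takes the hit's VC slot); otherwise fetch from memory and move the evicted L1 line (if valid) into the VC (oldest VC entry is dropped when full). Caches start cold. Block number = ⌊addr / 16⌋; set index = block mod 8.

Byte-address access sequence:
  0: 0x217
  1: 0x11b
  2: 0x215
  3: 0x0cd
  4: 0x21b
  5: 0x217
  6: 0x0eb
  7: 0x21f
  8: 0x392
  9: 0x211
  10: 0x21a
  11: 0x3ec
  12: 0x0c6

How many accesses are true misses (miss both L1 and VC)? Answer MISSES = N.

MISSES = 6

0: 0x217 (blk 33, set 1) → MISS  vc=[]
1: 0x11b (blk 17, set 1) → MISS  vc=[33]
2: 0x215 (blk 33, set 1) → VC-HIT  vc=[17]
3: 0xcd (blk 12, set 4) → MISS  vc=[17]
4: 0x21b (blk 33, set 1) → L1-HIT  vc=[17]
5: 0x217 (blk 33, set 1) → L1-HIT  vc=[17]
6: 0xeb (blk 14, set 6) → MISS  vc=[17]
7: 0x21f (blk 33, set 1) → L1-HIT  vc=[17]
8: 0x392 (blk 57, set 1) → MISS  vc=[17, 33]
9: 0x211 (blk 33, set 1) → VC-HIT  vc=[17, 57]
10: 0x21a (blk 33, set 1) → L1-HIT  vc=[17, 57]
11: 0x3ec (blk 62, set 6) → MISS  vc=[17, 57, 14]
12: 0xc6 (blk 12, set 4) → L1-HIT  vc=[17, 57, 14]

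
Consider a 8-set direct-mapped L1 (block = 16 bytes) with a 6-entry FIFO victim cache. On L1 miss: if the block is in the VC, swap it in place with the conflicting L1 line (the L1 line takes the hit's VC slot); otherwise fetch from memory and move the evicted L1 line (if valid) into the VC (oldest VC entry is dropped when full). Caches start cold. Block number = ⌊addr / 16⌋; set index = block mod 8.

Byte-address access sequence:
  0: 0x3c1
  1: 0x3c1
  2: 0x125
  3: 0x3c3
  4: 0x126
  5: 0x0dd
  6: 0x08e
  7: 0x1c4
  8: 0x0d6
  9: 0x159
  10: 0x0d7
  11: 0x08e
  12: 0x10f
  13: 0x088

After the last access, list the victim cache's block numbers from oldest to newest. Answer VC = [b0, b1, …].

VC = [60, 21, 16]

  [0] addr=0x3c1 blk=60 s=4: MISS | VC []
  [1] addr=0x3c1 blk=60 s=4: L1-HIT | VC []
  [2] addr=0x125 blk=18 s=2: MISS | VC []
  [3] addr=0x3c3 blk=60 s=4: L1-HIT | VC []
  [4] addr=0x126 blk=18 s=2: L1-HIT | VC []
  [5] addr=0xdd blk=13 s=5: MISS | VC []
  [6] addr=0x8e blk=8 s=0: MISS | VC []
  [7] addr=0x1c4 blk=28 s=4: MISS | VC [60]
  [8] addr=0xd6 blk=13 s=5: L1-HIT | VC [60]
  [9] addr=0x159 blk=21 s=5: MISS | VC [60, 13]
  [10] addr=0xd7 blk=13 s=5: VC-HIT | VC [60, 21]
  [11] addr=0x8e blk=8 s=0: L1-HIT | VC [60, 21]
  [12] addr=0x10f blk=16 s=0: MISS | VC [60, 21, 8]
  [13] addr=0x88 blk=8 s=0: VC-HIT | VC [60, 21, 16]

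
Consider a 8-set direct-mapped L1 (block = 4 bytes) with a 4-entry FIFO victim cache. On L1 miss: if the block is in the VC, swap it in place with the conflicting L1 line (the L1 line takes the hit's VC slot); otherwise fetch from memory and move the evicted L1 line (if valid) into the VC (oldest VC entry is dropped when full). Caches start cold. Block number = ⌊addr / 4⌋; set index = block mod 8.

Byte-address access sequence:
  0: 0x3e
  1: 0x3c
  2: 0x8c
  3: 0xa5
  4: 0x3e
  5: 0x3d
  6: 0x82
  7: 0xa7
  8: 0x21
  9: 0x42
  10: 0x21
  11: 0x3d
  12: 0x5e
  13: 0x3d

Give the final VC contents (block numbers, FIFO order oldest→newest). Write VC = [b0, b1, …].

VC = [32, 16, 23]

0: 0x3e (blk 15, set 7) → MISS  vc=[]
1: 0x3c (blk 15, set 7) → L1-HIT  vc=[]
2: 0x8c (blk 35, set 3) → MISS  vc=[]
3: 0xa5 (blk 41, set 1) → MISS  vc=[]
4: 0x3e (blk 15, set 7) → L1-HIT  vc=[]
5: 0x3d (blk 15, set 7) → L1-HIT  vc=[]
6: 0x82 (blk 32, set 0) → MISS  vc=[]
7: 0xa7 (blk 41, set 1) → L1-HIT  vc=[]
8: 0x21 (blk 8, set 0) → MISS  vc=[32]
9: 0x42 (blk 16, set 0) → MISS  vc=[32, 8]
10: 0x21 (blk 8, set 0) → VC-HIT  vc=[32, 16]
11: 0x3d (blk 15, set 7) → L1-HIT  vc=[32, 16]
12: 0x5e (blk 23, set 7) → MISS  vc=[32, 16, 15]
13: 0x3d (blk 15, set 7) → VC-HIT  vc=[32, 16, 23]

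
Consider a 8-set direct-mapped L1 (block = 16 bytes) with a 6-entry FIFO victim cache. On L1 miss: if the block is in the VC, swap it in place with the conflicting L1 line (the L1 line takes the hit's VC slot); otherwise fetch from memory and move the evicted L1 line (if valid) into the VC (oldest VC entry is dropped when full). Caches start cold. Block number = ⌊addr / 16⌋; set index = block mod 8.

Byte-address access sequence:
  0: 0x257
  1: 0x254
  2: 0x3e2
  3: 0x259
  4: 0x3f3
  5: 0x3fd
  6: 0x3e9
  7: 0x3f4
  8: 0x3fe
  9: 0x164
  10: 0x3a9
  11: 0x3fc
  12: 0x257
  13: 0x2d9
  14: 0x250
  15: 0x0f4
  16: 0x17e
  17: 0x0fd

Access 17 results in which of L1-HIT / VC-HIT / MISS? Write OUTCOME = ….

0: 0x257 (blk 37, set 5) → MISS  vc=[]
1: 0x254 (blk 37, set 5) → L1-HIT  vc=[]
2: 0x3e2 (blk 62, set 6) → MISS  vc=[]
3: 0x259 (blk 37, set 5) → L1-HIT  vc=[]
4: 0x3f3 (blk 63, set 7) → MISS  vc=[]
5: 0x3fd (blk 63, set 7) → L1-HIT  vc=[]
6: 0x3e9 (blk 62, set 6) → L1-HIT  vc=[]
7: 0x3f4 (blk 63, set 7) → L1-HIT  vc=[]
8: 0x3fe (blk 63, set 7) → L1-HIT  vc=[]
9: 0x164 (blk 22, set 6) → MISS  vc=[62]
10: 0x3a9 (blk 58, set 2) → MISS  vc=[62]
11: 0x3fc (blk 63, set 7) → L1-HIT  vc=[62]
12: 0x257 (blk 37, set 5) → L1-HIT  vc=[62]
13: 0x2d9 (blk 45, set 5) → MISS  vc=[62, 37]
14: 0x250 (blk 37, set 5) → VC-HIT  vc=[62, 45]
15: 0xf4 (blk 15, set 7) → MISS  vc=[62, 45, 63]
16: 0x17e (blk 23, set 7) → MISS  vc=[62, 45, 63, 15]
17: 0xfd (blk 15, set 7) → VC-HIT  vc=[62, 45, 63, 23]

OUTCOME = VC-HIT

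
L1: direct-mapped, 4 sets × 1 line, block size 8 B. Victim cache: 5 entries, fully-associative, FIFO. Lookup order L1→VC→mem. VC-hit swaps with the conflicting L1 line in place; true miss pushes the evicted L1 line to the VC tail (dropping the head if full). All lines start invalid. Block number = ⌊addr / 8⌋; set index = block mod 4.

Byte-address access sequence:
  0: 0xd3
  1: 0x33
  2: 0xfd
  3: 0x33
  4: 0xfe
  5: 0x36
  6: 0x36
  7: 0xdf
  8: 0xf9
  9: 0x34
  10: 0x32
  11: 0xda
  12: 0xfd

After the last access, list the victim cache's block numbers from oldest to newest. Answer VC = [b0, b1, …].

VC = [26, 27]

0: 0xd3 (blk 26, set 2) → MISS  vc=[]
1: 0x33 (blk 6, set 2) → MISS  vc=[26]
2: 0xfd (blk 31, set 3) → MISS  vc=[26]
3: 0x33 (blk 6, set 2) → L1-HIT  vc=[26]
4: 0xfe (blk 31, set 3) → L1-HIT  vc=[26]
5: 0x36 (blk 6, set 2) → L1-HIT  vc=[26]
6: 0x36 (blk 6, set 2) → L1-HIT  vc=[26]
7: 0xdf (blk 27, set 3) → MISS  vc=[26, 31]
8: 0xf9 (blk 31, set 3) → VC-HIT  vc=[26, 27]
9: 0x34 (blk 6, set 2) → L1-HIT  vc=[26, 27]
10: 0x32 (blk 6, set 2) → L1-HIT  vc=[26, 27]
11: 0xda (blk 27, set 3) → VC-HIT  vc=[26, 31]
12: 0xfd (blk 31, set 3) → VC-HIT  vc=[26, 27]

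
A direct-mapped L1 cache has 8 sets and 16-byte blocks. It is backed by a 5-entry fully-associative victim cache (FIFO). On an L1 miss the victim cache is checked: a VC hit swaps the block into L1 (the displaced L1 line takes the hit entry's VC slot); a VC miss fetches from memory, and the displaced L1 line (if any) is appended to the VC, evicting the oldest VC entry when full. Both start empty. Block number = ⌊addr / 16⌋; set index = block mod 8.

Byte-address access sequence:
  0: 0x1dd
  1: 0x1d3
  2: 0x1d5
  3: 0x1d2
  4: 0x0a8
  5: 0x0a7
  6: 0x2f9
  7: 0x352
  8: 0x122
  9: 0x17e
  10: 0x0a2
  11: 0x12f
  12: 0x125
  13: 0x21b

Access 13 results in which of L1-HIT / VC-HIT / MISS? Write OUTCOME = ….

0: 0x1dd (blk 29, set 5) → MISS  vc=[]
1: 0x1d3 (blk 29, set 5) → L1-HIT  vc=[]
2: 0x1d5 (blk 29, set 5) → L1-HIT  vc=[]
3: 0x1d2 (blk 29, set 5) → L1-HIT  vc=[]
4: 0xa8 (blk 10, set 2) → MISS  vc=[]
5: 0xa7 (blk 10, set 2) → L1-HIT  vc=[]
6: 0x2f9 (blk 47, set 7) → MISS  vc=[]
7: 0x352 (blk 53, set 5) → MISS  vc=[29]
8: 0x122 (blk 18, set 2) → MISS  vc=[29, 10]
9: 0x17e (blk 23, set 7) → MISS  vc=[29, 10, 47]
10: 0xa2 (blk 10, set 2) → VC-HIT  vc=[29, 18, 47]
11: 0x12f (blk 18, set 2) → VC-HIT  vc=[29, 10, 47]
12: 0x125 (blk 18, set 2) → L1-HIT  vc=[29, 10, 47]
13: 0x21b (blk 33, set 1) → MISS  vc=[29, 10, 47]

OUTCOME = MISS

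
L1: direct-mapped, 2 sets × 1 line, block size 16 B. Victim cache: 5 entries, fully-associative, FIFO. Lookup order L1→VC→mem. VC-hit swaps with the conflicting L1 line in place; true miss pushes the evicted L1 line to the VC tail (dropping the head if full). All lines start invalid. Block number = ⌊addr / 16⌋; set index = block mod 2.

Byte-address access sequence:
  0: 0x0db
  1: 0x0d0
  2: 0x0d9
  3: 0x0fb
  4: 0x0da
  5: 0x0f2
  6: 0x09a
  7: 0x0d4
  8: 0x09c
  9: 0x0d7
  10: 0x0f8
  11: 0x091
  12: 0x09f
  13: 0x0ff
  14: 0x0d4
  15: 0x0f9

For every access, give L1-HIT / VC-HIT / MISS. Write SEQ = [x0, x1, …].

SEQ = [MISS, L1-HIT, L1-HIT, MISS, VC-HIT, VC-HIT, MISS, VC-HIT, VC-HIT, VC-HIT, VC-HIT, VC-HIT, L1-HIT, VC-HIT, VC-HIT, VC-HIT]

0: 0xdb (blk 13, set 1) → MISS  vc=[]
1: 0xd0 (blk 13, set 1) → L1-HIT  vc=[]
2: 0xd9 (blk 13, set 1) → L1-HIT  vc=[]
3: 0xfb (blk 15, set 1) → MISS  vc=[13]
4: 0xda (blk 13, set 1) → VC-HIT  vc=[15]
5: 0xf2 (blk 15, set 1) → VC-HIT  vc=[13]
6: 0x9a (blk 9, set 1) → MISS  vc=[13, 15]
7: 0xd4 (blk 13, set 1) → VC-HIT  vc=[9, 15]
8: 0x9c (blk 9, set 1) → VC-HIT  vc=[13, 15]
9: 0xd7 (blk 13, set 1) → VC-HIT  vc=[9, 15]
10: 0xf8 (blk 15, set 1) → VC-HIT  vc=[9, 13]
11: 0x91 (blk 9, set 1) → VC-HIT  vc=[15, 13]
12: 0x9f (blk 9, set 1) → L1-HIT  vc=[15, 13]
13: 0xff (blk 15, set 1) → VC-HIT  vc=[9, 13]
14: 0xd4 (blk 13, set 1) → VC-HIT  vc=[9, 15]
15: 0xf9 (blk 15, set 1) → VC-HIT  vc=[9, 13]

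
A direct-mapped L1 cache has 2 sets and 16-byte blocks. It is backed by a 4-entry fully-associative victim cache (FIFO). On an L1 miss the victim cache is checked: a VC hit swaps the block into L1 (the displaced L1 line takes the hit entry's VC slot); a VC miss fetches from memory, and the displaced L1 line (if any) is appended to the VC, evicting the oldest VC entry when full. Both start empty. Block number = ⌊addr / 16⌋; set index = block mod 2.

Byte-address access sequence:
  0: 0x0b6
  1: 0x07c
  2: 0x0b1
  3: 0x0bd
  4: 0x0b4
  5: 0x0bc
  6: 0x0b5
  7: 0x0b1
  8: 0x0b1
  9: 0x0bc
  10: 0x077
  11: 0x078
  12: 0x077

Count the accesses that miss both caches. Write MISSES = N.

0: 0xb6 (blk 11, set 1) → MISS  vc=[]
1: 0x7c (blk 7, set 1) → MISS  vc=[11]
2: 0xb1 (blk 11, set 1) → VC-HIT  vc=[7]
3: 0xbd (blk 11, set 1) → L1-HIT  vc=[7]
4: 0xb4 (blk 11, set 1) → L1-HIT  vc=[7]
5: 0xbc (blk 11, set 1) → L1-HIT  vc=[7]
6: 0xb5 (blk 11, set 1) → L1-HIT  vc=[7]
7: 0xb1 (blk 11, set 1) → L1-HIT  vc=[7]
8: 0xb1 (blk 11, set 1) → L1-HIT  vc=[7]
9: 0xbc (blk 11, set 1) → L1-HIT  vc=[7]
10: 0x77 (blk 7, set 1) → VC-HIT  vc=[11]
11: 0x78 (blk 7, set 1) → L1-HIT  vc=[11]
12: 0x77 (blk 7, set 1) → L1-HIT  vc=[11]

MISSES = 2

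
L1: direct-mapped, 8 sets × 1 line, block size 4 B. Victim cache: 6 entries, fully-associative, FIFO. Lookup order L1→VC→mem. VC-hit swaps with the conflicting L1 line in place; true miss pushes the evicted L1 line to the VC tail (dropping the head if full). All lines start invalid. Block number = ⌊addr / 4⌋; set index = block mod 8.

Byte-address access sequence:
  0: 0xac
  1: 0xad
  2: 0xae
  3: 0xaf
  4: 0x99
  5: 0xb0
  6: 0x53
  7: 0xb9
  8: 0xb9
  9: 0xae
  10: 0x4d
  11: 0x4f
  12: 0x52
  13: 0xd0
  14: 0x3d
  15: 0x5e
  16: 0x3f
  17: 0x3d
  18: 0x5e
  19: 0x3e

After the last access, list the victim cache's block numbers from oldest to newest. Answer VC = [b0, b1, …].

  [0] addr=0xac blk=43 s=3: MISS | VC []
  [1] addr=0xad blk=43 s=3: L1-HIT | VC []
  [2] addr=0xae blk=43 s=3: L1-HIT | VC []
  [3] addr=0xaf blk=43 s=3: L1-HIT | VC []
  [4] addr=0x99 blk=38 s=6: MISS | VC []
  [5] addr=0xb0 blk=44 s=4: MISS | VC []
  [6] addr=0x53 blk=20 s=4: MISS | VC [44]
  [7] addr=0xb9 blk=46 s=6: MISS | VC [44, 38]
  [8] addr=0xb9 blk=46 s=6: L1-HIT | VC [44, 38]
  [9] addr=0xae blk=43 s=3: L1-HIT | VC [44, 38]
  [10] addr=0x4d blk=19 s=3: MISS | VC [44, 38, 43]
  [11] addr=0x4f blk=19 s=3: L1-HIT | VC [44, 38, 43]
  [12] addr=0x52 blk=20 s=4: L1-HIT | VC [44, 38, 43]
  [13] addr=0xd0 blk=52 s=4: MISS | VC [44, 38, 43, 20]
  [14] addr=0x3d blk=15 s=7: MISS | VC [44, 38, 43, 20]
  [15] addr=0x5e blk=23 s=7: MISS | VC [44, 38, 43, 20, 15]
  [16] addr=0x3f blk=15 s=7: VC-HIT | VC [44, 38, 43, 20, 23]
  [17] addr=0x3d blk=15 s=7: L1-HIT | VC [44, 38, 43, 20, 23]
  [18] addr=0x5e blk=23 s=7: VC-HIT | VC [44, 38, 43, 20, 15]
  [19] addr=0x3e blk=15 s=7: VC-HIT | VC [44, 38, 43, 20, 23]

VC = [44, 38, 43, 20, 23]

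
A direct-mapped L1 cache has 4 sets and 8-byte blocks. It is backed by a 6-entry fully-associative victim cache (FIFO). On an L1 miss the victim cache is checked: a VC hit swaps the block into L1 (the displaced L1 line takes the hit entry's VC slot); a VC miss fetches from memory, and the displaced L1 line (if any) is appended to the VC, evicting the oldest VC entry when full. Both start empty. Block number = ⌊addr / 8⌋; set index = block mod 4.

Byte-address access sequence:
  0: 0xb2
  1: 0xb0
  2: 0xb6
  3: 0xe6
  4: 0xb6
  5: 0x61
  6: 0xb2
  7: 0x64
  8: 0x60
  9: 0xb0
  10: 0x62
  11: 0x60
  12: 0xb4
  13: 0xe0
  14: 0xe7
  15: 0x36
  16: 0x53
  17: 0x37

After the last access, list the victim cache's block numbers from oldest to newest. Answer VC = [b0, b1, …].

VC = [12, 22, 10]

0: 0xb2 (blk 22, set 2) → MISS  vc=[]
1: 0xb0 (blk 22, set 2) → L1-HIT  vc=[]
2: 0xb6 (blk 22, set 2) → L1-HIT  vc=[]
3: 0xe6 (blk 28, set 0) → MISS  vc=[]
4: 0xb6 (blk 22, set 2) → L1-HIT  vc=[]
5: 0x61 (blk 12, set 0) → MISS  vc=[28]
6: 0xb2 (blk 22, set 2) → L1-HIT  vc=[28]
7: 0x64 (blk 12, set 0) → L1-HIT  vc=[28]
8: 0x60 (blk 12, set 0) → L1-HIT  vc=[28]
9: 0xb0 (blk 22, set 2) → L1-HIT  vc=[28]
10: 0x62 (blk 12, set 0) → L1-HIT  vc=[28]
11: 0x60 (blk 12, set 0) → L1-HIT  vc=[28]
12: 0xb4 (blk 22, set 2) → L1-HIT  vc=[28]
13: 0xe0 (blk 28, set 0) → VC-HIT  vc=[12]
14: 0xe7 (blk 28, set 0) → L1-HIT  vc=[12]
15: 0x36 (blk 6, set 2) → MISS  vc=[12, 22]
16: 0x53 (blk 10, set 2) → MISS  vc=[12, 22, 6]
17: 0x37 (blk 6, set 2) → VC-HIT  vc=[12, 22, 10]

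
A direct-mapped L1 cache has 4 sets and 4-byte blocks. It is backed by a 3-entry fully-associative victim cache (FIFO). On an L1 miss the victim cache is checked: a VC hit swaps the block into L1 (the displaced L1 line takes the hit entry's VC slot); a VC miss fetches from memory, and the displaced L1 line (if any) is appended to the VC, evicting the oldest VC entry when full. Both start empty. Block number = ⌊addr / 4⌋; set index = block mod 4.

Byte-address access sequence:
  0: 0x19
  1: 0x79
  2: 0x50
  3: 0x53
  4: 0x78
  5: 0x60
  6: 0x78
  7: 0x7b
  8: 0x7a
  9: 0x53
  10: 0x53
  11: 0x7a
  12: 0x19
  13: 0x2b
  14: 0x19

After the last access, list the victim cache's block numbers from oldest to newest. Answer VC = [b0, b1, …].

  [0] addr=0x19 blk=6 s=2: MISS | VC []
  [1] addr=0x79 blk=30 s=2: MISS | VC [6]
  [2] addr=0x50 blk=20 s=0: MISS | VC [6]
  [3] addr=0x53 blk=20 s=0: L1-HIT | VC [6]
  [4] addr=0x78 blk=30 s=2: L1-HIT | VC [6]
  [5] addr=0x60 blk=24 s=0: MISS | VC [6, 20]
  [6] addr=0x78 blk=30 s=2: L1-HIT | VC [6, 20]
  [7] addr=0x7b blk=30 s=2: L1-HIT | VC [6, 20]
  [8] addr=0x7a blk=30 s=2: L1-HIT | VC [6, 20]
  [9] addr=0x53 blk=20 s=0: VC-HIT | VC [6, 24]
  [10] addr=0x53 blk=20 s=0: L1-HIT | VC [6, 24]
  [11] addr=0x7a blk=30 s=2: L1-HIT | VC [6, 24]
  [12] addr=0x19 blk=6 s=2: VC-HIT | VC [30, 24]
  [13] addr=0x2b blk=10 s=2: MISS | VC [30, 24, 6]
  [14] addr=0x19 blk=6 s=2: VC-HIT | VC [30, 24, 10]

VC = [30, 24, 10]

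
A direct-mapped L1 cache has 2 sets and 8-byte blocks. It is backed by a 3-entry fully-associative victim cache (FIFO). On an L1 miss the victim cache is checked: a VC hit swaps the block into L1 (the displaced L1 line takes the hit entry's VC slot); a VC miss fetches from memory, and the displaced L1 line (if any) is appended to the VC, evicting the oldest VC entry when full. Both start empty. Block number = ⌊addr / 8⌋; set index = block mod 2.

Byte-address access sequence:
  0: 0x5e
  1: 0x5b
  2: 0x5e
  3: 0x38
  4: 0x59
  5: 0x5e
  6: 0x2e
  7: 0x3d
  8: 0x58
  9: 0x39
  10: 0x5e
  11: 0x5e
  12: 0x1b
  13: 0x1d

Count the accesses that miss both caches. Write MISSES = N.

0: 0x5e (blk 11, set 1) → MISS  vc=[]
1: 0x5b (blk 11, set 1) → L1-HIT  vc=[]
2: 0x5e (blk 11, set 1) → L1-HIT  vc=[]
3: 0x38 (blk 7, set 1) → MISS  vc=[11]
4: 0x59 (blk 11, set 1) → VC-HIT  vc=[7]
5: 0x5e (blk 11, set 1) → L1-HIT  vc=[7]
6: 0x2e (blk 5, set 1) → MISS  vc=[7, 11]
7: 0x3d (blk 7, set 1) → VC-HIT  vc=[5, 11]
8: 0x58 (blk 11, set 1) → VC-HIT  vc=[5, 7]
9: 0x39 (blk 7, set 1) → VC-HIT  vc=[5, 11]
10: 0x5e (blk 11, set 1) → VC-HIT  vc=[5, 7]
11: 0x5e (blk 11, set 1) → L1-HIT  vc=[5, 7]
12: 0x1b (blk 3, set 1) → MISS  vc=[5, 7, 11]
13: 0x1d (blk 3, set 1) → L1-HIT  vc=[5, 7, 11]

MISSES = 4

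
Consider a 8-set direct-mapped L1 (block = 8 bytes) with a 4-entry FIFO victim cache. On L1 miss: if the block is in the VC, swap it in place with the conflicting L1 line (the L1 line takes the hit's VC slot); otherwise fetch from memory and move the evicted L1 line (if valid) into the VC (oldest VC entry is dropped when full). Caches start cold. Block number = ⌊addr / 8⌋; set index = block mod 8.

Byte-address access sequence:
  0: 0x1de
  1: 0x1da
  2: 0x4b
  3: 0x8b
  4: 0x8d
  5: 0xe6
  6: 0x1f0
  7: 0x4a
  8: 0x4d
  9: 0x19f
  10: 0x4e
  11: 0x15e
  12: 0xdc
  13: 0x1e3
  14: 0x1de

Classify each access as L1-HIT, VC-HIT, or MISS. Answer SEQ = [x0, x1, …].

SEQ = [MISS, L1-HIT, MISS, MISS, L1-HIT, MISS, MISS, VC-HIT, L1-HIT, MISS, L1-HIT, MISS, MISS, MISS, VC-HIT]

  [0] addr=0x1de blk=59 s=3: MISS | VC []
  [1] addr=0x1da blk=59 s=3: L1-HIT | VC []
  [2] addr=0x4b blk=9 s=1: MISS | VC []
  [3] addr=0x8b blk=17 s=1: MISS | VC [9]
  [4] addr=0x8d blk=17 s=1: L1-HIT | VC [9]
  [5] addr=0xe6 blk=28 s=4: MISS | VC [9]
  [6] addr=0x1f0 blk=62 s=6: MISS | VC [9]
  [7] addr=0x4a blk=9 s=1: VC-HIT | VC [17]
  [8] addr=0x4d blk=9 s=1: L1-HIT | VC [17]
  [9] addr=0x19f blk=51 s=3: MISS | VC [17, 59]
  [10] addr=0x4e blk=9 s=1: L1-HIT | VC [17, 59]
  [11] addr=0x15e blk=43 s=3: MISS | VC [17, 59, 51]
  [12] addr=0xdc blk=27 s=3: MISS | VC [17, 59, 51, 43]
  [13] addr=0x1e3 blk=60 s=4: MISS | VC [59, 51, 43, 28]
  [14] addr=0x1de blk=59 s=3: VC-HIT | VC [27, 51, 43, 28]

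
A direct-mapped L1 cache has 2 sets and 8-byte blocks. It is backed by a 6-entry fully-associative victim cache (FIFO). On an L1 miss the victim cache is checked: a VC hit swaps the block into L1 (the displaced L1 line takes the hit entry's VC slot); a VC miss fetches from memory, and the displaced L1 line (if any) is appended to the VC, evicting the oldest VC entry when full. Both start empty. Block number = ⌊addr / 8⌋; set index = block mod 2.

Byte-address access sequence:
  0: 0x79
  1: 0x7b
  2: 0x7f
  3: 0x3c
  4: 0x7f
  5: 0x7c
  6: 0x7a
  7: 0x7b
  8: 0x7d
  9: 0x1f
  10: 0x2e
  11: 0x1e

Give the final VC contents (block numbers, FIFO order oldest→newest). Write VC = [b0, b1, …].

VC = [7, 15, 5]

#0 0x79→b15/s1 MISS; vc=[]
#1 0x7b→b15/s1 L1-HIT; vc=[]
#2 0x7f→b15/s1 L1-HIT; vc=[]
#3 0x3c→b7/s1 MISS; vc=[15]
#4 0x7f→b15/s1 VC-HIT; vc=[7]
#5 0x7c→b15/s1 L1-HIT; vc=[7]
#6 0x7a→b15/s1 L1-HIT; vc=[7]
#7 0x7b→b15/s1 L1-HIT; vc=[7]
#8 0x7d→b15/s1 L1-HIT; vc=[7]
#9 0x1f→b3/s1 MISS; vc=[7,15]
#10 0x2e→b5/s1 MISS; vc=[7,15,3]
#11 0x1e→b3/s1 VC-HIT; vc=[7,15,5]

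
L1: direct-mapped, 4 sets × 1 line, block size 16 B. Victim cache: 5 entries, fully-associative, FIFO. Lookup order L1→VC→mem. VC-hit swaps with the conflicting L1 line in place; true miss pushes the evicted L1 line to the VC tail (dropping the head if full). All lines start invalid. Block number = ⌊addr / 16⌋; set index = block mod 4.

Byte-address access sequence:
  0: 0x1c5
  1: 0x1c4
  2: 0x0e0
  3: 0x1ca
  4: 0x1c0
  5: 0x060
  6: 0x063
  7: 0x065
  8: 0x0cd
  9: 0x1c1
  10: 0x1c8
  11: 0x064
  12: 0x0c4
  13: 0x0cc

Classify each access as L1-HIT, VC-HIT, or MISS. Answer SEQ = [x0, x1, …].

  [0] addr=0x1c5 blk=28 s=0: MISS | VC []
  [1] addr=0x1c4 blk=28 s=0: L1-HIT | VC []
  [2] addr=0xe0 blk=14 s=2: MISS | VC []
  [3] addr=0x1ca blk=28 s=0: L1-HIT | VC []
  [4] addr=0x1c0 blk=28 s=0: L1-HIT | VC []
  [5] addr=0x60 blk=6 s=2: MISS | VC [14]
  [6] addr=0x63 blk=6 s=2: L1-HIT | VC [14]
  [7] addr=0x65 blk=6 s=2: L1-HIT | VC [14]
  [8] addr=0xcd blk=12 s=0: MISS | VC [14, 28]
  [9] addr=0x1c1 blk=28 s=0: VC-HIT | VC [14, 12]
  [10] addr=0x1c8 blk=28 s=0: L1-HIT | VC [14, 12]
  [11] addr=0x64 blk=6 s=2: L1-HIT | VC [14, 12]
  [12] addr=0xc4 blk=12 s=0: VC-HIT | VC [14, 28]
  [13] addr=0xcc blk=12 s=0: L1-HIT | VC [14, 28]

SEQ = [MISS, L1-HIT, MISS, L1-HIT, L1-HIT, MISS, L1-HIT, L1-HIT, MISS, VC-HIT, L1-HIT, L1-HIT, VC-HIT, L1-HIT]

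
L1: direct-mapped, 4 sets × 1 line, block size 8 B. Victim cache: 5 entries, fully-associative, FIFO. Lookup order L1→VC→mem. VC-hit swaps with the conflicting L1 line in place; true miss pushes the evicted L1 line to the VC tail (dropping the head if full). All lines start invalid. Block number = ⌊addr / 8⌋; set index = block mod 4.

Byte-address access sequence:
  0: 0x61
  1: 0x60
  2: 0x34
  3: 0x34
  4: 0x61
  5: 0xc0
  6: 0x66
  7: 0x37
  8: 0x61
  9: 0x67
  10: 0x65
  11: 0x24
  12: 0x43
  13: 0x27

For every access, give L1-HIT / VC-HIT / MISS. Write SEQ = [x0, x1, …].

SEQ = [MISS, L1-HIT, MISS, L1-HIT, L1-HIT, MISS, VC-HIT, L1-HIT, L1-HIT, L1-HIT, L1-HIT, MISS, MISS, VC-HIT]

  [0] addr=0x61 blk=12 s=0: MISS | VC []
  [1] addr=0x60 blk=12 s=0: L1-HIT | VC []
  [2] addr=0x34 blk=6 s=2: MISS | VC []
  [3] addr=0x34 blk=6 s=2: L1-HIT | VC []
  [4] addr=0x61 blk=12 s=0: L1-HIT | VC []
  [5] addr=0xc0 blk=24 s=0: MISS | VC [12]
  [6] addr=0x66 blk=12 s=0: VC-HIT | VC [24]
  [7] addr=0x37 blk=6 s=2: L1-HIT | VC [24]
  [8] addr=0x61 blk=12 s=0: L1-HIT | VC [24]
  [9] addr=0x67 blk=12 s=0: L1-HIT | VC [24]
  [10] addr=0x65 blk=12 s=0: L1-HIT | VC [24]
  [11] addr=0x24 blk=4 s=0: MISS | VC [24, 12]
  [12] addr=0x43 blk=8 s=0: MISS | VC [24, 12, 4]
  [13] addr=0x27 blk=4 s=0: VC-HIT | VC [24, 12, 8]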